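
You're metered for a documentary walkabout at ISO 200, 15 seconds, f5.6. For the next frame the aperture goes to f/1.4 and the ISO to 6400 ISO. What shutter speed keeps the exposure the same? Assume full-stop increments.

Aperture: f/5.6 → f/4 → f/2.8 → f/2 → f/1.4 — 4 stops opened up (brighter).
ISO: 200 → 400 → 800 → 1600 → 3200 → 6400 — 5 stops raised (brighter).
Net change so far: 9 stops brighter. Offset with the shutter speed: 15 → 8 → 4 → 2 → 1 → 1/2 → 1/4 → 1/8 → 1/15 → 1/30.

1/30s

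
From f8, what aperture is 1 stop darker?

f/11

Aperture: f/8 → f/11 — 1 stop stopped down (darker).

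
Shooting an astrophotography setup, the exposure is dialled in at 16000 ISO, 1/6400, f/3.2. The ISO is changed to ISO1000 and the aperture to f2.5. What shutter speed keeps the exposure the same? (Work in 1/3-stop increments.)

1/640s

ISO: 16000 → 12800 → 10000 → 8000 → 6400 → 5000 → 4000 → 3200 → 2500 → 2000 → 1600 → 1250 → 1000 — 4 stops dropped (darker).
Aperture: f/3.2 → f/2.8 → f/2.5 — 2/3 stop opened up (brighter).
Net change so far: 3 1/3 stops darker. Offset with the shutter speed: 1/6400 → 1/5000 → 1/4000 → 1/3200 → 1/2500 → 1/2000 → 1/1600 → 1/1250 → 1/1000 → 1/800 → 1/640.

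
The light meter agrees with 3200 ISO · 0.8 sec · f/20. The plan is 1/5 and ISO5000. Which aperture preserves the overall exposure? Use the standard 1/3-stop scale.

f/13

Shutter speed: 0.8 → 0.6 → 0.5 → 0.4 → 0.3 → 1/4 → 1/5 — 2 stops faster (darker).
ISO: 3200 → 4000 → 5000 — 2/3 stop raised (brighter).
Net change so far: 1 1/3 stops darker. Offset with the aperture: f/20 → f/18 → f/16 → f/14 → f/13.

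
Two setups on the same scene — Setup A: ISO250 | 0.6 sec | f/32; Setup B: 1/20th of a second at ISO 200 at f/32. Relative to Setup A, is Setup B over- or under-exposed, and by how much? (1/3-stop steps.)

4 stops darker

Aperture: unchanged.
Shutter speed: 0.6 → 0.5 → 0.4 → 0.3 → 1/4 → 1/5 → 1/6 → 1/8 → 1/10 → 1/13 → 1/15 → 1/20 — 3 2/3 stops shorter (darker).
ISO: 250 → 200 — 1/3 stop lower (darker).
Net: −3 2/3 −1/3 = −4 stops.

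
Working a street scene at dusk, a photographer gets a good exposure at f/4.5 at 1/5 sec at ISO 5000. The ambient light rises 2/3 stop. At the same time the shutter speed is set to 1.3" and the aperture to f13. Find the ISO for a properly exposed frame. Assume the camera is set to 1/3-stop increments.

ISO 4000

Scene light: 2/3 stop brighter.
Shutter speed: 1/5 → 1/4 → 0.3 → 0.4 → 0.5 → 0.6 → 0.8 → 1 → 1.3 — 2 2/3 stops slower (brighter).
Aperture: f/4.5 → f/5 → f/5.6 → f/6.3 → f/7.1 → f/8 → f/9 → f/10 → f/11 → f/13 — 3 stops narrower (darker).
Net so far: 1/3 stop brighter. ISO: 5000 → 4000.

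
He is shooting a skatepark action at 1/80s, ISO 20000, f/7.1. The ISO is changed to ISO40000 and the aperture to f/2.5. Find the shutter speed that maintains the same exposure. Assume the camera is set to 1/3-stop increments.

ISO: 20000 → 25600 → 32000 → 40000 — 1 stop higher (brighter).
Aperture: f/7.1 → f/6.3 → f/5.6 → f/5 → f/4.5 → f/4 → f/3.5 → f/3.2 → f/2.8 → f/2.5 — 3 stops wider (brighter).
Net change so far: 4 stops brighter. Offset with the shutter speed: 1/80 → 1/100 → 1/125 → 1/160 → 1/200 → 1/250 → 1/320 → 1/400 → 1/500 → 1/640 → 1/800 → 1/1000 → 1/1250.

1/1250s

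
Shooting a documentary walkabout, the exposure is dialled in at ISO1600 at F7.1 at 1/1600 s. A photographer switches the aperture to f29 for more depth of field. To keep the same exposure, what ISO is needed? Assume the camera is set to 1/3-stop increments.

Aperture: f/7.1 → f/8 → f/9 → f/10 → f/11 → f/13 → f/14 → f/16 → f/18 → f/20 → f/22 → f/25 → f/29 — 4 stops narrower (darker).
Need 4 stops brighter from the ISO: 1600 → 2000 → 2500 → 3200 → 4000 → 5000 → 6400 → 8000 → 10000 → 12800 → 16000 → 20000 → 25600.

ISO 25600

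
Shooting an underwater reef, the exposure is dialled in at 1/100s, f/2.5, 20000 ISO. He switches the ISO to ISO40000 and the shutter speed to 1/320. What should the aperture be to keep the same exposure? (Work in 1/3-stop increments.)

f/2

ISO: 20000 → 25600 → 32000 → 40000 — 1 stop raised (brighter).
Shutter speed: 1/100 → 1/125 → 1/160 → 1/200 → 1/250 → 1/320 — 1 2/3 stops faster (darker).
Net change so far: 2/3 stop darker. Offset with the aperture: f/2.5 → f/2.2 → f/2.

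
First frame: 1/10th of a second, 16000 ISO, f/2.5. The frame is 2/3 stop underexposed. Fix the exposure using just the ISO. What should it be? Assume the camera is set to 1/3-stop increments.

Underexposed by 2/3 stop → need 2/3 stop brighter.
ISO: 16000 → 20000 → 25600.

ISO 25600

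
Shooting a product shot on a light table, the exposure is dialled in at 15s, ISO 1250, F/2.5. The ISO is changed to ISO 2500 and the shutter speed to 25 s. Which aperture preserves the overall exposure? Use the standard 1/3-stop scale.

f/4.5

ISO: 1250 → 1600 → 2000 → 2500 — 1 stop higher (brighter).
Shutter speed: 15 → 20 → 25 — 2/3 stop longer (brighter).
Net change so far: 1 2/3 stops brighter. Offset with the aperture: f/2.5 → f/2.8 → f/3.2 → f/3.5 → f/4 → f/4.5.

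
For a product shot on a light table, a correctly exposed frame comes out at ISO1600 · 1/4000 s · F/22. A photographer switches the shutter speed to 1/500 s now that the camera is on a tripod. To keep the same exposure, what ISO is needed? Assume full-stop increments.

ISO 200

Shutter speed: 1/4000 → 1/2000 → 1/1000 → 1/500 — 3 stops slower (brighter).
Need 3 stops darker from the ISO: 1600 → 800 → 400 → 200.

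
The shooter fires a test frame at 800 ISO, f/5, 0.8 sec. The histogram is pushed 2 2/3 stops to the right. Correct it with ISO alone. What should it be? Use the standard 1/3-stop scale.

ISO 125

Overexposed by 2 2/3 stops → need 2 2/3 stops darker.
ISO: 800 → 640 → 500 → 400 → 320 → 250 → 200 → 160 → 125.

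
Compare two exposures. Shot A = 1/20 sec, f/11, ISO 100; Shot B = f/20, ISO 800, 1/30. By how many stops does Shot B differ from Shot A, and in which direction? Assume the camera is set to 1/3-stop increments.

2/3 stop brighter

Aperture: f/11 → f/13 → f/14 → f/16 → f/18 → f/20 — 1 2/3 stops smaller aperture (darker).
Shutter speed: 1/20 → 1/25 → 1/30 — 2/3 stop shorter (darker).
ISO: 100 → 125 → 160 → 200 → 250 → 320 → 400 → 500 → 640 → 800 — 3 stops raised (brighter).
Net: −1 2/3 −2/3 +3 = +2/3 stops.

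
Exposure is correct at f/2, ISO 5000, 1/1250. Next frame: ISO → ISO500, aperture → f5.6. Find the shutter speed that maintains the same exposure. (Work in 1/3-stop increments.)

1/15s

ISO: 5000 → 4000 → 3200 → 2500 → 2000 → 1600 → 1250 → 1000 → 800 → 640 → 500 — 3 1/3 stops lower (darker).
Aperture: f/2 → f/2.2 → f/2.5 → f/2.8 → f/3.2 → f/3.5 → f/4 → f/4.5 → f/5 → f/5.6 — 3 stops stopped down (darker).
Net change so far: 6 1/3 stops darker. Offset with the shutter speed: 1/1250 → 1/1000 → 1/800 → 1/640 → 1/500 → 1/400 → 1/320 → 1/250 → 1/200 → 1/160 → 1/125 → 1/100 → 1/80 → 1/60 → 1/50 → 1/40 → 1/30 → 1/25 → 1/20 → 1/15.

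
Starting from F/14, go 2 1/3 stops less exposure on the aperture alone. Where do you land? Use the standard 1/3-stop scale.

f/32

Aperture: f/14 → f/16 → f/18 → f/20 → f/22 → f/25 → f/29 → f/32 — 2 1/3 stops smaller aperture (darker).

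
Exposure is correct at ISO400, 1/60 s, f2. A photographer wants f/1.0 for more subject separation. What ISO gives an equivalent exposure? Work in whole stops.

ISO 100

Aperture: f/2 → f/1.4 → f/1.0 — 2 stops opened up (brighter).
Need 2 stops darker from the ISO: 400 → 200 → 100.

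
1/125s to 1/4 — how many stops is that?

1/125 → 1/60 → 1/30 → 1/15 → 1/8 → 1/4 — count the steps: 5 stops.

5 stops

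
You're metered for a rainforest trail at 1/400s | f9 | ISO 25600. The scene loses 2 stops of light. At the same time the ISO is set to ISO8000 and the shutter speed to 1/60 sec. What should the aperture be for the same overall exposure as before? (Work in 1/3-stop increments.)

f/6.3

Scene light: 2 stops darker.
ISO: 25600 → 20000 → 16000 → 12800 → 10000 → 8000 — 1 2/3 stops lower (darker).
Shutter speed: 1/400 → 1/320 → 1/250 → 1/200 → 1/160 → 1/125 → 1/100 → 1/80 → 1/60 — 2 2/3 stops slower (brighter).
Net so far: 1 stop darker. Aperture: f/9 → f/8 → f/7.1 → f/6.3.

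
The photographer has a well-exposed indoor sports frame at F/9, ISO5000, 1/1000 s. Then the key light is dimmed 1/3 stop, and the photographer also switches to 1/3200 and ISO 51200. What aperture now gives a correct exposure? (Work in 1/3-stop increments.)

f/14

Scene light: 1/3 stop darker.
Shutter speed: 1/1000 → 1/1250 → 1/1600 → 1/2000 → 1/2500 → 1/3200 — 1 2/3 stops shorter (darker).
ISO: 5000 → 6400 → 8000 → 10000 → 12800 → 16000 → 20000 → 25600 → 32000 → 40000 → 51200 — 3 1/3 stops higher (brighter).
Net so far: 1 1/3 stops brighter. Aperture: f/9 → f/10 → f/11 → f/13 → f/14.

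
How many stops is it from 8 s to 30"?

8 → 15 → 30 — count the steps: 2 stops.

2 stops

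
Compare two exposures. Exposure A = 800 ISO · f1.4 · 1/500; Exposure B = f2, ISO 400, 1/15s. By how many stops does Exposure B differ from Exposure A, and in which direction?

3 stops brighter

Aperture: f/1.4 → f/2 — 1 stop smaller aperture (darker).
Shutter speed: 1/500 → 1/250 → 1/125 → 1/60 → 1/30 → 1/15 — 5 stops slower (brighter).
ISO: 800 → 400 — 1 stop dropped (darker).
Net: −1 +5 −1 = +3 stops.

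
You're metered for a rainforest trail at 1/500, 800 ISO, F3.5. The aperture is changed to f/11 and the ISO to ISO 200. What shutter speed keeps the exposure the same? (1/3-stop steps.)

1/13s

Aperture: f/3.5 → f/4 → f/4.5 → f/5 → f/5.6 → f/6.3 → f/7.1 → f/8 → f/9 → f/10 → f/11 — 3 1/3 stops smaller aperture (darker).
ISO: 800 → 640 → 500 → 400 → 320 → 250 → 200 — 2 stops dropped (darker).
Net change so far: 5 1/3 stops darker. Offset with the shutter speed: 1/500 → 1/400 → 1/320 → 1/250 → 1/200 → 1/160 → 1/125 → 1/100 → 1/80 → 1/60 → 1/50 → 1/40 → 1/30 → 1/25 → 1/20 → 1/15 → 1/13.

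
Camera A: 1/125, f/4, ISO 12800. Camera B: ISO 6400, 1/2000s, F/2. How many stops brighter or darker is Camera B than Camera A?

Aperture: f/4 → f/2.8 → f/2 — 2 stops wider (brighter).
Shutter speed: 1/125 → 1/250 → 1/500 → 1/1000 → 1/2000 — 4 stops faster (darker).
ISO: 12800 → 6400 — 1 stop lower (darker).
Net: +2 −4 −1 = −3 stops.

3 stops darker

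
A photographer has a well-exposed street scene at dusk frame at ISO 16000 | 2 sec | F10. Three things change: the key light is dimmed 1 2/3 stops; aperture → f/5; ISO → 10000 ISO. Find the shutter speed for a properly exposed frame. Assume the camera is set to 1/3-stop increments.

2.5 s

Scene light: 1 2/3 stops darker.
Aperture: f/10 → f/9 → f/8 → f/7.1 → f/6.3 → f/5.6 → f/5 — 2 stops wider (brighter).
ISO: 16000 → 12800 → 10000 — 2/3 stop dropped (darker).
Net so far: 1/3 stop darker. Shutter speed: 2 → 2.5.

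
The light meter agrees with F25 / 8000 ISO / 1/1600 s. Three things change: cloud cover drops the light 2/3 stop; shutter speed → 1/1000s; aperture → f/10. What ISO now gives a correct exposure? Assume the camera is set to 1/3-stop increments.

Scene light: 2/3 stop darker.
Shutter speed: 1/1600 → 1/1250 → 1/1000 — 2/3 stop longer (brighter).
Aperture: f/25 → f/22 → f/20 → f/18 → f/16 → f/14 → f/13 → f/11 → f/10 — 2 2/3 stops wider (brighter).
Net so far: 2 2/3 stops brighter. ISO: 8000 → 6400 → 5000 → 4000 → 3200 → 2500 → 2000 → 1600 → 1250.

ISO 1250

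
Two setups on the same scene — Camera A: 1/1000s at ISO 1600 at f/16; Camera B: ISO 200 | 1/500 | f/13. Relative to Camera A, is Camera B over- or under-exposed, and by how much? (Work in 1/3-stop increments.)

1 1/3 stops darker

Aperture: f/16 → f/14 → f/13 — 2/3 stop larger aperture (brighter).
Shutter speed: 1/1000 → 1/800 → 1/640 → 1/500 — 1 stop slower (brighter).
ISO: 1600 → 1250 → 1000 → 800 → 640 → 500 → 400 → 320 → 250 → 200 — 3 stops lower (darker).
Net: +2/3 +1 −3 = −1 1/3 stops.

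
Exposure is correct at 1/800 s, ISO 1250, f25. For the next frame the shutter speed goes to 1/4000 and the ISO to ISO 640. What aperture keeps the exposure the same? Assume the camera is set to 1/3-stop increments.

Shutter speed: 1/800 → 1/1000 → 1/1250 → 1/1600 → 1/2000 → 1/2500 → 1/3200 → 1/4000 — 2 1/3 stops faster (darker).
ISO: 1250 → 1000 → 800 → 640 — 1 stop lower (darker).
Net change so far: 3 1/3 stops darker. Offset with the aperture: f/25 → f/22 → f/20 → f/18 → f/16 → f/14 → f/13 → f/11 → f/10 → f/9 → f/8.

f/8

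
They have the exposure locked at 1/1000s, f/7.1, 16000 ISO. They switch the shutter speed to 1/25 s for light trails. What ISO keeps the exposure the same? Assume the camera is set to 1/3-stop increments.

ISO 400

Shutter speed: 1/1000 → 1/800 → 1/640 → 1/500 → 1/400 → 1/320 → 1/250 → 1/200 → 1/160 → 1/125 → 1/100 → 1/80 → 1/60 → 1/50 → 1/40 → 1/30 → 1/25 — 5 1/3 stops slower (brighter).
Need 5 1/3 stops darker from the ISO: 16000 → 12800 → 10000 → 8000 → 6400 → 5000 → 4000 → 3200 → 2500 → 2000 → 1600 → 1250 → 1000 → 800 → 640 → 500 → 400.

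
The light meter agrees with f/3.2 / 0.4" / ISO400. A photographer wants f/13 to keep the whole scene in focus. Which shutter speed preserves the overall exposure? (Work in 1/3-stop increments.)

6 s

Aperture: f/3.2 → f/3.5 → f/4 → f/4.5 → f/5 → f/5.6 → f/6.3 → f/7.1 → f/8 → f/9 → f/10 → f/11 → f/13 — 4 stops smaller aperture (darker).
Need 4 stops brighter from the shutter speed: 0.4 → 0.5 → 0.6 → 0.8 → 1 → 1.3 → 1.6 → 2 → 2.5 → 3.2 → 4 → 5 → 6.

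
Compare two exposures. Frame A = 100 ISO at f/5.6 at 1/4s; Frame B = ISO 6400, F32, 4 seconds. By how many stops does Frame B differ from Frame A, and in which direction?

Aperture: f/5.6 → f/8 → f/11 → f/16 → f/22 → f/32 — 5 stops stopped down (darker).
Shutter speed: 1/4 → 1/2 → 1 → 2 → 4 — 4 stops longer (brighter).
ISO: 100 → 200 → 400 → 800 → 1600 → 3200 → 6400 — 6 stops higher (brighter).
Net: −5 +4 +6 = +5 stops.

5 stops brighter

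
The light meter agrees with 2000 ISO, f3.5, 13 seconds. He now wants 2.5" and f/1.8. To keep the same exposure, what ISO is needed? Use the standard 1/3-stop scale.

Shutter speed: 13 → 10 → 8 → 6 → 5 → 4 → 3.2 → 2.5 — 2 1/3 stops shorter (darker).
Aperture: f/3.5 → f/3.2 → f/2.8 → f/2.5 → f/2.2 → f/2 → f/1.8 — 2 stops opened up (brighter).
Net change so far: 1/3 stop darker. Offset with the ISO: 2000 → 2500.

ISO 2500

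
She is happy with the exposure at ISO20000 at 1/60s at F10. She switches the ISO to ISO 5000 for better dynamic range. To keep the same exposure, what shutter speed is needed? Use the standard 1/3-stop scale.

1/15s

ISO: 20000 → 16000 → 12800 → 10000 → 8000 → 6400 → 5000 — 2 stops dropped (darker).
Need 2 stops brighter from the shutter speed: 1/60 → 1/50 → 1/40 → 1/30 → 1/25 → 1/20 → 1/15.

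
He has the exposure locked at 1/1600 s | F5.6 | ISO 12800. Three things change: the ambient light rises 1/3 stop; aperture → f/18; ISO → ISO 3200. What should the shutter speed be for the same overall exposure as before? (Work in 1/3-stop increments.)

Scene light: 1/3 stop brighter.
Aperture: f/5.6 → f/6.3 → f/7.1 → f/8 → f/9 → f/10 → f/11 → f/13 → f/14 → f/16 → f/18 — 3 1/3 stops stopped down (darker).
ISO: 12800 → 10000 → 8000 → 6400 → 5000 → 4000 → 3200 — 2 stops dropped (darker).
Net so far: 5 stops darker. Shutter speed: 1/1600 → 1/1250 → 1/1000 → 1/800 → 1/640 → 1/500 → 1/400 → 1/320 → 1/250 → 1/200 → 1/160 → 1/125 → 1/100 → 1/80 → 1/60 → 1/50.

1/50s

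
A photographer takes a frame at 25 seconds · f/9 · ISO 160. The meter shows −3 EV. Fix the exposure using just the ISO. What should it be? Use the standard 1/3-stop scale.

Underexposed by 3 stops → need 3 stops brighter.
ISO: 160 → 200 → 250 → 320 → 400 → 500 → 640 → 800 → 1000 → 1250.

ISO 1250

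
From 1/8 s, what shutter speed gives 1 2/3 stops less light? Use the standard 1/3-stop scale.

1/25s

Shutter speed: 1/8 → 1/10 → 1/13 → 1/15 → 1/20 → 1/25 — 1 2/3 stops shorter (darker).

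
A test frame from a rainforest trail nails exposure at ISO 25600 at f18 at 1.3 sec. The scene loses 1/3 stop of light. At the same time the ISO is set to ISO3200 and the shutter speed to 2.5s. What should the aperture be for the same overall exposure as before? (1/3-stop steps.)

f/8

Scene light: 1/3 stop darker.
ISO: 25600 → 20000 → 16000 → 12800 → 10000 → 8000 → 6400 → 5000 → 4000 → 3200 — 3 stops lower (darker).
Shutter speed: 1.3 → 1.6 → 2 → 2.5 — 1 stop slower (brighter).
Net so far: 2 1/3 stops darker. Aperture: f/18 → f/16 → f/14 → f/13 → f/11 → f/10 → f/9 → f/8.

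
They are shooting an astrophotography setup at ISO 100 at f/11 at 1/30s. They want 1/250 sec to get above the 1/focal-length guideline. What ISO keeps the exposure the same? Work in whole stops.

Shutter speed: 1/30 → 1/60 → 1/125 → 1/250 — 3 stops shorter (darker).
Need 3 stops brighter from the ISO: 100 → 200 → 400 → 800.

ISO 800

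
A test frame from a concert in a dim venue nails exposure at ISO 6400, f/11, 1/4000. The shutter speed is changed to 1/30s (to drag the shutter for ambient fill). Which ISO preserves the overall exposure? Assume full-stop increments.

ISO 50

Shutter speed: 1/4000 → 1/2000 → 1/1000 → 1/500 → 1/250 → 1/125 → 1/60 → 1/30 — 7 stops slower (brighter).
Need 7 stops darker from the ISO: 6400 → 3200 → 1600 → 800 → 400 → 200 → 100 → 50.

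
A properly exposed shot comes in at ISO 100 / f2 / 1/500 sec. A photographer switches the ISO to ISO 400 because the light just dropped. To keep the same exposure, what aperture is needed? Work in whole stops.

ISO: 100 → 200 → 400 — 2 stops higher (brighter).
Need 2 stops darker from the aperture: f/2 → f/2.8 → f/4.

f/4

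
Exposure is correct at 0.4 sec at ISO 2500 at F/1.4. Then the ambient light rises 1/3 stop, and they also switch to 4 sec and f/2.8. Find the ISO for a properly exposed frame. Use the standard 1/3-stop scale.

Scene light: 1/3 stop brighter.
Shutter speed: 0.4 → 0.5 → 0.6 → 0.8 → 1 → 1.3 → 1.6 → 2 → 2.5 → 3.2 → 4 — 3 1/3 stops slower (brighter).
Aperture: f/1.4 → f/1.6 → f/1.8 → f/2 → f/2.2 → f/2.5 → f/2.8 — 2 stops narrower (darker).
Net so far: 1 2/3 stops brighter. ISO: 2500 → 2000 → 1600 → 1250 → 1000 → 800.

ISO 800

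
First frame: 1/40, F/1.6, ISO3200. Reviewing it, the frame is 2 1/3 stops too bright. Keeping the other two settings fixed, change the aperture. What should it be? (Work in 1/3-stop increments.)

Overexposed by 2 1/3 stops → need 2 1/3 stops darker.
Aperture: f/1.6 → f/1.8 → f/2 → f/2.2 → f/2.5 → f/2.8 → f/3.2 → f/3.5.

f/3.5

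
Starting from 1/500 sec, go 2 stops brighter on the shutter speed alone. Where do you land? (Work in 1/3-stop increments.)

1/125s

Shutter speed: 1/500 → 1/400 → 1/320 → 1/250 → 1/200 → 1/160 → 1/125 — 2 stops slower (brighter).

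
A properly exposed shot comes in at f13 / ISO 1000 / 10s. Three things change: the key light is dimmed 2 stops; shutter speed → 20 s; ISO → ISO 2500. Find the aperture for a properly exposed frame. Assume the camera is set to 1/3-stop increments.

f/14

Scene light: 2 stops darker.
Shutter speed: 10 → 13 → 15 → 20 — 1 stop slower (brighter).
ISO: 1000 → 1250 → 1600 → 2000 → 2500 — 1 1/3 stops raised (brighter).
Net so far: 1/3 stop brighter. Aperture: f/13 → f/14.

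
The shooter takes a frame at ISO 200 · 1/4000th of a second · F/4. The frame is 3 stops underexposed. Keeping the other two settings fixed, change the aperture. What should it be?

Underexposed by 3 stops → need 3 stops brighter.
Aperture: f/4 → f/2.8 → f/2 → f/1.4.

f/1.4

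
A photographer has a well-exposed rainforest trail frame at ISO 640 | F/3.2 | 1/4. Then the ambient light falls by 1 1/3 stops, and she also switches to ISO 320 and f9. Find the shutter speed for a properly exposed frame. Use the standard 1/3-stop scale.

10 s

Scene light: 1 1/3 stops darker.
ISO: 640 → 500 → 400 → 320 — 1 stop lower (darker).
Aperture: f/3.2 → f/3.5 → f/4 → f/4.5 → f/5 → f/5.6 → f/6.3 → f/7.1 → f/8 → f/9 — 3 stops smaller aperture (darker).
Net so far: 5 1/3 stops darker. Shutter speed: 1/4 → 0.3 → 0.4 → 0.5 → 0.6 → 0.8 → 1 → 1.3 → 1.6 → 2 → 2.5 → 3.2 → 4 → 5 → 6 → 8 → 10.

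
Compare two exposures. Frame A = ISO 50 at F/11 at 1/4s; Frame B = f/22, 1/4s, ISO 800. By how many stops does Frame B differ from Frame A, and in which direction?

2 stops brighter

Aperture: f/11 → f/16 → f/22 — 2 stops narrower (darker).
Shutter speed: unchanged.
ISO: 50 → 100 → 200 → 400 → 800 — 4 stops raised (brighter).
Net: −2 +4 = +2 stops.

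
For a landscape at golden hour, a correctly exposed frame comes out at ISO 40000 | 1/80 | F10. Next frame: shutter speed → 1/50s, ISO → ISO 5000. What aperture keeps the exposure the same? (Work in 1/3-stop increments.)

f/4.5

Shutter speed: 1/80 → 1/60 → 1/50 — 2/3 stop slower (brighter).
ISO: 40000 → 32000 → 25600 → 20000 → 16000 → 12800 → 10000 → 8000 → 6400 → 5000 — 3 stops lower (darker).
Net change so far: 2 1/3 stops darker. Offset with the aperture: f/10 → f/9 → f/8 → f/7.1 → f/6.3 → f/5.6 → f/5 → f/4.5.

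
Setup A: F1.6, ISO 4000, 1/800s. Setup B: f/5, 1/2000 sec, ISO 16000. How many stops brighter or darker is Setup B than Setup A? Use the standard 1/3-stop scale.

2 2/3 stops darker

Aperture: f/1.6 → f/1.8 → f/2 → f/2.2 → f/2.5 → f/2.8 → f/3.2 → f/3.5 → f/4 → f/4.5 → f/5 — 3 1/3 stops stopped down (darker).
Shutter speed: 1/800 → 1/1000 → 1/1250 → 1/1600 → 1/2000 — 1 1/3 stops faster (darker).
ISO: 4000 → 5000 → 6400 → 8000 → 10000 → 12800 → 16000 — 2 stops higher (brighter).
Net: −3 1/3 −1 1/3 +2 = −2 2/3 stops.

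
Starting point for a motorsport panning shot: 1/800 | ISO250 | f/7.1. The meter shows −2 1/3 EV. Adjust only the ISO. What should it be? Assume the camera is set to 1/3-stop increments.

ISO 1250

Underexposed by 2 1/3 stops → need 2 1/3 stops brighter.
ISO: 250 → 320 → 400 → 500 → 640 → 800 → 1000 → 1250.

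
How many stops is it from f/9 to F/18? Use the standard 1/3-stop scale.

f/9 → f/10 → f/11 → f/13 → f/14 → f/16 → f/18 — count the steps: 6 third-stops = 2 stops.

2 stops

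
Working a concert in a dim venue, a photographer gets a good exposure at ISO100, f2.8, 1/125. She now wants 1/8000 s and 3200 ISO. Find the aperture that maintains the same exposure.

Shutter speed: 1/125 → 1/250 → 1/500 → 1/1000 → 1/2000 → 1/4000 → 1/8000 — 6 stops faster (darker).
ISO: 100 → 200 → 400 → 800 → 1600 → 3200 — 5 stops higher (brighter).
Net change so far: 1 stop darker. Offset with the aperture: f/2.8 → f/2.

f/2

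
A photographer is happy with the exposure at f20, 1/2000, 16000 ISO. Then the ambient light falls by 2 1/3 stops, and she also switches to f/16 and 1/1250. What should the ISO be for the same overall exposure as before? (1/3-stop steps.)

Scene light: 2 1/3 stops darker.
Aperture: f/20 → f/18 → f/16 — 2/3 stop opened up (brighter).
Shutter speed: 1/2000 → 1/1600 → 1/1250 — 2/3 stop slower (brighter).
Net so far: 1 stop darker. ISO: 16000 → 20000 → 25600 → 32000.

ISO 32000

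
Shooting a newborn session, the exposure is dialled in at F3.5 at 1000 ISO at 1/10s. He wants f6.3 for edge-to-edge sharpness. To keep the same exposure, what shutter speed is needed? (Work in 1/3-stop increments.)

0.3 s

Aperture: f/3.5 → f/4 → f/4.5 → f/5 → f/5.6 → f/6.3 — 1 2/3 stops narrower (darker).
Need 1 2/3 stops brighter from the shutter speed: 1/10 → 1/8 → 1/6 → 1/5 → 1/4 → 0.3.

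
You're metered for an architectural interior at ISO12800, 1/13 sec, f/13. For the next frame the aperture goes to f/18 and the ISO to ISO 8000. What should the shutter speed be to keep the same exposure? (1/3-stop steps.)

1/4s

Aperture: f/13 → f/14 → f/16 → f/18 — 1 stop stopped down (darker).
ISO: 12800 → 10000 → 8000 — 2/3 stop lower (darker).
Net change so far: 1 2/3 stops darker. Offset with the shutter speed: 1/13 → 1/10 → 1/8 → 1/6 → 1/5 → 1/4.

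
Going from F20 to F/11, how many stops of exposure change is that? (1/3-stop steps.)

1 2/3 stops

f/20 → f/18 → f/16 → f/14 → f/13 → f/11 — count the steps: 5 third-stops = 1 2/3 stops.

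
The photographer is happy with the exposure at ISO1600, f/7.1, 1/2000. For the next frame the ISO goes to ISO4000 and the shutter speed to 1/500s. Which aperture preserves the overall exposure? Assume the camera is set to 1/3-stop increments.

ISO: 1600 → 2000 → 2500 → 3200 → 4000 — 1 1/3 stops raised (brighter).
Shutter speed: 1/2000 → 1/1600 → 1/1250 → 1/1000 → 1/800 → 1/640 → 1/500 — 2 stops slower (brighter).
Net change so far: 3 1/3 stops brighter. Offset with the aperture: f/7.1 → f/8 → f/9 → f/10 → f/11 → f/13 → f/14 → f/16 → f/18 → f/20 → f/22.

f/22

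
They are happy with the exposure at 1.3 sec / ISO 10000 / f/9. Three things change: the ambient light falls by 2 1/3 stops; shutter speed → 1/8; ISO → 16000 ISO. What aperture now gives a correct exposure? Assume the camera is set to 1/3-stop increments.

f/1.6

Scene light: 2 1/3 stops darker.
Shutter speed: 1.3 → 1 → 0.8 → 0.6 → 0.5 → 0.4 → 0.3 → 1/4 → 1/5 → 1/6 → 1/8 — 3 1/3 stops shorter (darker).
ISO: 10000 → 12800 → 16000 — 2/3 stop raised (brighter).
Net so far: 5 stops darker. Aperture: f/9 → f/8 → f/7.1 → f/6.3 → f/5.6 → f/5 → f/4.5 → f/4 → f/3.5 → f/3.2 → f/2.8 → f/2.5 → f/2.2 → f/2 → f/1.8 → f/1.6.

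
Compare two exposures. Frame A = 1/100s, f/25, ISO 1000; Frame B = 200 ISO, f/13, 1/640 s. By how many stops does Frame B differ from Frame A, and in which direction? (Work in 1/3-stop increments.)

Aperture: f/25 → f/22 → f/20 → f/18 → f/16 → f/14 → f/13 — 2 stops larger aperture (brighter).
Shutter speed: 1/100 → 1/125 → 1/160 → 1/200 → 1/250 → 1/320 → 1/400 → 1/500 → 1/640 — 2 2/3 stops faster (darker).
ISO: 1000 → 800 → 640 → 500 → 400 → 320 → 250 → 200 — 2 1/3 stops dropped (darker).
Net: +2 −2 2/3 −2 1/3 = −3 stops.

3 stops darker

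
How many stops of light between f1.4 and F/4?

f/1.4 → f/2 → f/2.8 → f/4 — count the steps: 3 stops.

3 stops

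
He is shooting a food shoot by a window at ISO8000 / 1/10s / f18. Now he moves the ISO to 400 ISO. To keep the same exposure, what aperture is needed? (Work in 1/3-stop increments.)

ISO: 8000 → 6400 → 5000 → 4000 → 3200 → 2500 → 2000 → 1600 → 1250 → 1000 → 800 → 640 → 500 → 400 — 4 1/3 stops dropped (darker).
Need 4 1/3 stops brighter from the aperture: f/18 → f/16 → f/14 → f/13 → f/11 → f/10 → f/9 → f/8 → f/7.1 → f/6.3 → f/5.6 → f/5 → f/4.5 → f/4.

f/4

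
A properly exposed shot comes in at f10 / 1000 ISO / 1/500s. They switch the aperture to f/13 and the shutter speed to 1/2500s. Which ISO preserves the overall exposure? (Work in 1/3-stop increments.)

ISO 8000

Aperture: f/10 → f/11 → f/13 — 2/3 stop stopped down (darker).
Shutter speed: 1/500 → 1/640 → 1/800 → 1/1000 → 1/1250 → 1/1600 → 1/2000 → 1/2500 — 2 1/3 stops shorter (darker).
Net change so far: 3 stops darker. Offset with the ISO: 1000 → 1250 → 1600 → 2000 → 2500 → 3200 → 4000 → 5000 → 6400 → 8000.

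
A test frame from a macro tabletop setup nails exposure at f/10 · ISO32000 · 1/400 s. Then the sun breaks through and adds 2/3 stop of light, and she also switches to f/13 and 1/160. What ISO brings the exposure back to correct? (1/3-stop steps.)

Scene light: 2/3 stop brighter.
Aperture: f/10 → f/11 → f/13 — 2/3 stop narrower (darker).
Shutter speed: 1/400 → 1/320 → 1/250 → 1/200 → 1/160 — 1 1/3 stops longer (brighter).
Net so far: 1 1/3 stops brighter. ISO: 32000 → 25600 → 20000 → 16000 → 12800.

ISO 12800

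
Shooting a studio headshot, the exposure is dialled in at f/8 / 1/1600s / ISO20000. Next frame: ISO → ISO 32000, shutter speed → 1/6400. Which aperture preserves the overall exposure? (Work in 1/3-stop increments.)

ISO: 20000 → 25600 → 32000 — 2/3 stop raised (brighter).
Shutter speed: 1/1600 → 1/2000 → 1/2500 → 1/3200 → 1/4000 → 1/5000 → 1/6400 — 2 stops shorter (darker).
Net change so far: 1 1/3 stops darker. Offset with the aperture: f/8 → f/7.1 → f/6.3 → f/5.6 → f/5.

f/5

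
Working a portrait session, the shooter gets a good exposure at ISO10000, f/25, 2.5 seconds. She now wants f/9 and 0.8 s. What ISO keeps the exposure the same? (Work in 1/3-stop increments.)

Aperture: f/25 → f/22 → f/20 → f/18 → f/16 → f/14 → f/13 → f/11 → f/10 → f/9 — 3 stops wider (brighter).
Shutter speed: 2.5 → 2 → 1.6 → 1.3 → 1 → 0.8 — 1 2/3 stops shorter (darker).
Net change so far: 1 1/3 stops brighter. Offset with the ISO: 10000 → 8000 → 6400 → 5000 → 4000.

ISO 4000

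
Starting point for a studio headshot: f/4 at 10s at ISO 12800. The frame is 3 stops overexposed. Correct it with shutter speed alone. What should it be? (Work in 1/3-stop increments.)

Overexposed by 3 stops → need 3 stops darker.
Shutter speed: 10 → 8 → 6 → 5 → 4 → 3.2 → 2.5 → 2 → 1.6 → 1.3.

1.3 s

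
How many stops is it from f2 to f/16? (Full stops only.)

f/2 → f/2.8 → f/4 → f/5.6 → f/8 → f/11 → f/16 — count the steps: 6 stops.

6 stops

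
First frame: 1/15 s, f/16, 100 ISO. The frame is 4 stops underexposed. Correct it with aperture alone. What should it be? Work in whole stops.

f/4

Underexposed by 4 stops → need 4 stops brighter.
Aperture: f/16 → f/11 → f/8 → f/5.6 → f/4.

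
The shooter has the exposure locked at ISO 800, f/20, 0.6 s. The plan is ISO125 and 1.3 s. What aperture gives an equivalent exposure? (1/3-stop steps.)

f/11

ISO: 800 → 640 → 500 → 400 → 320 → 250 → 200 → 160 → 125 — 2 2/3 stops dropped (darker).
Shutter speed: 0.6 → 0.8 → 1 → 1.3 — 1 stop longer (brighter).
Net change so far: 1 2/3 stops darker. Offset with the aperture: f/20 → f/18 → f/16 → f/14 → f/13 → f/11.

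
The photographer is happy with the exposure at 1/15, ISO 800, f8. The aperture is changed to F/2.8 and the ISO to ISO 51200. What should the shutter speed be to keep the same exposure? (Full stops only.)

Aperture: f/8 → f/5.6 → f/4 → f/2.8 — 3 stops larger aperture (brighter).
ISO: 800 → 1600 → 3200 → 6400 → 12800 → 25600 → 51200 — 6 stops raised (brighter).
Net change so far: 9 stops brighter. Offset with the shutter speed: 1/15 → 1/30 → 1/60 → 1/125 → 1/250 → 1/500 → 1/1000 → 1/2000 → 1/4000 → 1/8000.

1/8000s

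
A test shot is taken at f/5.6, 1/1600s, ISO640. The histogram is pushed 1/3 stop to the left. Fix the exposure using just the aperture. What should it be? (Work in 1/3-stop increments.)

f/5

Underexposed by 1/3 stop → need 1/3 stop brighter.
Aperture: f/5.6 → f/5.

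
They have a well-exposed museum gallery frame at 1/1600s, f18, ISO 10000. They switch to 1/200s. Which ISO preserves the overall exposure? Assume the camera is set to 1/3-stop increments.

Shutter speed: 1/1600 → 1/1250 → 1/1000 → 1/800 → 1/640 → 1/500 → 1/400 → 1/320 → 1/250 → 1/200 — 3 stops longer (brighter).
Need 3 stops darker from the ISO: 10000 → 8000 → 6400 → 5000 → 4000 → 3200 → 2500 → 2000 → 1600 → 1250.

ISO 1250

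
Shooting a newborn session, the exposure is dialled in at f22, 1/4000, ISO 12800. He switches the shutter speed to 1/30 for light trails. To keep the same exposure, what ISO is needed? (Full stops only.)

Shutter speed: 1/4000 → 1/2000 → 1/1000 → 1/500 → 1/250 → 1/125 → 1/60 → 1/30 — 7 stops longer (brighter).
Need 7 stops darker from the ISO: 12800 → 6400 → 3200 → 1600 → 800 → 400 → 200 → 100.

ISO 100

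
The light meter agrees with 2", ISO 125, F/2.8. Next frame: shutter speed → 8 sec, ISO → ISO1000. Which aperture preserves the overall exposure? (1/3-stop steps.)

Shutter speed: 2 → 2.5 → 3.2 → 4 → 5 → 6 → 8 — 2 stops slower (brighter).
ISO: 125 → 160 → 200 → 250 → 320 → 400 → 500 → 640 → 800 → 1000 — 3 stops raised (brighter).
Net change so far: 5 stops brighter. Offset with the aperture: f/2.8 → f/3.2 → f/3.5 → f/4 → f/4.5 → f/5 → f/5.6 → f/6.3 → f/7.1 → f/8 → f/9 → f/10 → f/11 → f/13 → f/14 → f/16.

f/16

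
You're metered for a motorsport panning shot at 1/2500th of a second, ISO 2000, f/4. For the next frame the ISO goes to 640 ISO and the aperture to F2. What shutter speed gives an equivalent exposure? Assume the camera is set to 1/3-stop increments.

1/3200s

ISO: 2000 → 1600 → 1250 → 1000 → 800 → 640 — 1 2/3 stops lower (darker).
Aperture: f/4 → f/3.5 → f/3.2 → f/2.8 → f/2.5 → f/2.2 → f/2 — 2 stops opened up (brighter).
Net change so far: 1/3 stop brighter. Offset with the shutter speed: 1/2500 → 1/3200.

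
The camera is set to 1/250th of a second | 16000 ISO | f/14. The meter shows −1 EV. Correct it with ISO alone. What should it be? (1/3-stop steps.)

ISO 32000

Underexposed by 1 stop → need 1 stop brighter.
ISO: 16000 → 20000 → 25600 → 32000.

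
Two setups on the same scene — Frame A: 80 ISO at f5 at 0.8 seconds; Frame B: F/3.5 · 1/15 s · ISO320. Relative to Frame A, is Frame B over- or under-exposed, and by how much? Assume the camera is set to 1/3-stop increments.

Aperture: f/5 → f/4.5 → f/4 → f/3.5 — 1 stop wider (brighter).
Shutter speed: 0.8 → 0.6 → 0.5 → 0.4 → 0.3 → 1/4 → 1/5 → 1/6 → 1/8 → 1/10 → 1/13 → 1/15 — 3 2/3 stops shorter (darker).
ISO: 80 → 100 → 125 → 160 → 200 → 250 → 320 — 2 stops raised (brighter).
Net: +1 −3 2/3 +2 = −2/3 stops.

2/3 stop darker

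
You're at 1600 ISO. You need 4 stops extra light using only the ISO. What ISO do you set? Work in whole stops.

ISO: 1600 → 3200 → 6400 → 12800 → 25600 — 4 stops raised (brighter).

ISO 25600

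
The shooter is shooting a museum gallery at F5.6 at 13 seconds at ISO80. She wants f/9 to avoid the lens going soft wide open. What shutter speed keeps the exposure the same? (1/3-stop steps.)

Aperture: f/5.6 → f/6.3 → f/7.1 → f/8 → f/9 — 1 1/3 stops smaller aperture (darker).
Need 1 1/3 stops brighter from the shutter speed: 13 → 15 → 20 → 25 → 30.

30 s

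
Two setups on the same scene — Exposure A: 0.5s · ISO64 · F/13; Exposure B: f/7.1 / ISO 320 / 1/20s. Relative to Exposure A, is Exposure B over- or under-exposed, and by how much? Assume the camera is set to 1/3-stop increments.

Aperture: f/13 → f/11 → f/10 → f/9 → f/8 → f/7.1 — 1 2/3 stops wider (brighter).
Shutter speed: 0.5 → 0.4 → 0.3 → 1/4 → 1/5 → 1/6 → 1/8 → 1/10 → 1/13 → 1/15 → 1/20 — 3 1/3 stops shorter (darker).
ISO: 64 → 80 → 100 → 125 → 160 → 200 → 250 → 320 — 2 1/3 stops higher (brighter).
Net: +1 2/3 −3 1/3 +2 1/3 = +2/3 stops.

2/3 stop brighter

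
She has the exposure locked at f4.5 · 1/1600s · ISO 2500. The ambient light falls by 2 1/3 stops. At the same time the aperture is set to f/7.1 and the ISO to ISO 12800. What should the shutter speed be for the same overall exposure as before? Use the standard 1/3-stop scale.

Scene light: 2 1/3 stops darker.
Aperture: f/4.5 → f/5 → f/5.6 → f/6.3 → f/7.1 — 1 1/3 stops narrower (darker).
ISO: 2500 → 3200 → 4000 → 5000 → 6400 → 8000 → 10000 → 12800 — 2 1/3 stops raised (brighter).
Net so far: 1 1/3 stops darker. Shutter speed: 1/1600 → 1/1250 → 1/1000 → 1/800 → 1/640.

1/640s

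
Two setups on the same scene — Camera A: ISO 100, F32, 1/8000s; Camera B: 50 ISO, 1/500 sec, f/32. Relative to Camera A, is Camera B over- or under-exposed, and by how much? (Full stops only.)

3 stops brighter

Aperture: unchanged.
Shutter speed: 1/8000 → 1/4000 → 1/2000 → 1/1000 → 1/500 — 4 stops longer (brighter).
ISO: 100 → 50 — 1 stop lower (darker).
Net: +4 −1 = +3 stops.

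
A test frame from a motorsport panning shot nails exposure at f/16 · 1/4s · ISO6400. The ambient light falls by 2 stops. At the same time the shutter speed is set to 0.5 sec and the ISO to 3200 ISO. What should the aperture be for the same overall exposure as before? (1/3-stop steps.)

f/8

Scene light: 2 stops darker.
Shutter speed: 1/4 → 0.3 → 0.4 → 0.5 — 1 stop slower (brighter).
ISO: 6400 → 5000 → 4000 → 3200 — 1 stop dropped (darker).
Net so far: 2 stops darker. Aperture: f/16 → f/14 → f/13 → f/11 → f/10 → f/9 → f/8.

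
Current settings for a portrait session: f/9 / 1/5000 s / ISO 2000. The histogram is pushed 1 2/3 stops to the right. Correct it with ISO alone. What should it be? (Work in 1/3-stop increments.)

ISO 640

Overexposed by 1 2/3 stops → need 1 2/3 stops darker.
ISO: 2000 → 1600 → 1250 → 1000 → 800 → 640.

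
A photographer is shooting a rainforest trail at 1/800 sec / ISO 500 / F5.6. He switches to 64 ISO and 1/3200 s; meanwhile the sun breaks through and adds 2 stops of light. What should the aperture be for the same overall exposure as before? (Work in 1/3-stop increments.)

f/2

Scene light: 2 stops brighter.
ISO: 500 → 400 → 320 → 250 → 200 → 160 → 125 → 100 → 80 → 64 — 3 stops dropped (darker).
Shutter speed: 1/800 → 1/1000 → 1/1250 → 1/1600 → 1/2000 → 1/2500 → 1/3200 — 2 stops shorter (darker).
Net so far: 3 stops darker. Aperture: f/5.6 → f/5 → f/4.5 → f/4 → f/3.5 → f/3.2 → f/2.8 → f/2.5 → f/2.2 → f/2.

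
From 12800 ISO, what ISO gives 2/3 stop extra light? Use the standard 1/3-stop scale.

ISO: 12800 → 16000 → 20000 — 2/3 stop higher (brighter).

ISO 20000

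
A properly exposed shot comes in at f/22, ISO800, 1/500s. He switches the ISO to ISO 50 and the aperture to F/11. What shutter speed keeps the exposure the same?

ISO: 800 → 400 → 200 → 100 → 50 — 4 stops lower (darker).
Aperture: f/22 → f/16 → f/11 — 2 stops wider (brighter).
Net change so far: 2 stops darker. Offset with the shutter speed: 1/500 → 1/250 → 1/125.

1/125s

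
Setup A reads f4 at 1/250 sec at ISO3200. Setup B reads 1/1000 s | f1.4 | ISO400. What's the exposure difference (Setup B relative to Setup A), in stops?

Aperture: f/4 → f/2.8 → f/2 → f/1.4 — 3 stops larger aperture (brighter).
Shutter speed: 1/250 → 1/500 → 1/1000 — 2 stops faster (darker).
ISO: 3200 → 1600 → 800 → 400 — 3 stops dropped (darker).
Net: +3 −2 −3 = −2 stops.

2 stops darker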